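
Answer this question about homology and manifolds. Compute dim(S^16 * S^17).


Join of spheres: S^m * S^n = S^{m+n+1}.
dim = 16 + 17 + 1 = 34

34


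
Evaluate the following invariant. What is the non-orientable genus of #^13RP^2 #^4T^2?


Since a >= 1, the sum is non-orientable; each T^2 can be replaced by RP^2 # RP^2 (since T^2#RP^2 = 3RP^2).
Total crosscaps k = 13 + 2*4 = 21.
Check via chi: chi = 13*1 + 4*0 - (13+4-1)*2 = -19 = 2 - k = -19. Consistent.

21


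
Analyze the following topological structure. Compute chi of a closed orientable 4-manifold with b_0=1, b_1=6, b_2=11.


By Poincare duality b_k = b_{4-k}, so full Betti numbers: b_0=1, b_1=6, b_2=11, b_3=6, b_4=1.
chi = sum (-1)^k b_k = 1

1


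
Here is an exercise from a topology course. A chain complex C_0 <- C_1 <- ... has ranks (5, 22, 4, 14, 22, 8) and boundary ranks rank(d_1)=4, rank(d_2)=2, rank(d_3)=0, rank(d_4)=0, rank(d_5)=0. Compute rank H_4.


rank H_k = rank(ker d_k) - rank(im d_{k+1}).
rank(ker d_4) = rank(C_4) - rank(d_4) = 22 - 0 = 22.
rank(im d_{4+1}) = 0.
rank H_4 = 22 - 0 = 22

22


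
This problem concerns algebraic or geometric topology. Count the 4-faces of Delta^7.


Delta^7 has 7+1 vertices. A 4-face is a choice of 4+1 vertices.
f_4 = C(7+1, 4+1) = C(8,5) = 56

56


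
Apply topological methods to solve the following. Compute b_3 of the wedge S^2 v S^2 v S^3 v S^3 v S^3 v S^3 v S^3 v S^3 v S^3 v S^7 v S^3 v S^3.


For a wedge of spheres, H_k (k>0) is free on one generator per sphere of dimension k.
Spheres of dimension 3: count = 9.
b_3 = 9

9


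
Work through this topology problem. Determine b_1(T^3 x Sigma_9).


pi_1(A x B) = pi_1(A) x pi_1(B); rank of abelianization = b_1.
b_1(T^3) = 3, b_1(Sigma_9) = 2*9 = 18.
b_1(product) = 3 + 18 = 21

21


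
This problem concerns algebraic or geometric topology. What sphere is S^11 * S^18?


Join of spheres: S^m * S^n = S^{m+n+1}.
dim = 11 + 18 + 1 = 30

30


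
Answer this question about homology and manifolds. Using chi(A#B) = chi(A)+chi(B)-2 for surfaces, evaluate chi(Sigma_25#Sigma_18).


chi(Sigma_25) = 2 - 2*25 = -48
chi(Sigma_18) = 2 - 2*18 = -34
For surfaces: chi(A#B) = chi(A) + chi(B) - 2.
chi = -48 + -34 - 2 = -84

-84


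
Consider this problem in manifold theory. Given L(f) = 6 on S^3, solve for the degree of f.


L(f) = 1 + (-1)^3 deg(f) on S^3.
6 = 1 + (-1)^3 * deg(f)
(-1)^3 * deg(f) = 5
deg(f) = -5

-5


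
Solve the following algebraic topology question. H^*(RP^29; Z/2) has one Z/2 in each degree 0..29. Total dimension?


H^k(RP^29; Z/2) = Z/2 for each 0 <= k <= 29.
Total dimension = 29 + 1 = 30

30


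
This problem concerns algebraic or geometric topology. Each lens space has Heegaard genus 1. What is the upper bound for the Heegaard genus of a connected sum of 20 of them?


Heegaard genus satisfies g(A#B) <= g(A) + g(B).
Each lens space has g = 1.
Upper bound: 20 * 1 = 20

20


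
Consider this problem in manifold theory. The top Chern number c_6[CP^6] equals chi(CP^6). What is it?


For any closed oriented manifold, <e(TM),[M]> = chi(M).
chi(CP^6) = 6+1 = 7

7


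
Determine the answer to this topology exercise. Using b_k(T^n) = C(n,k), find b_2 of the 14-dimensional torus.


By the Kunneth formula, b_k(T^n) = C(n,k).
b_2(T^14) = C(14,2).
C(14,2) = 14!/(2!*12!) = 91

91


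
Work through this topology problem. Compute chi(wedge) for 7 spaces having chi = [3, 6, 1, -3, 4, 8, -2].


chi(A v B) = chi(A) + chi(B) - 1 (one point identified).
For 7 spaces: chi = (sum chi_i) - (7 - 1).
sum = 17; chi = 17 - 6 = 11

11


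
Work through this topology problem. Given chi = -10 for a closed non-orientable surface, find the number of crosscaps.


chi = 2 - k for closed non-orientable surfaces with k crosscaps.
-10 = 2 - k
k = 2 - (-10) = 12

12


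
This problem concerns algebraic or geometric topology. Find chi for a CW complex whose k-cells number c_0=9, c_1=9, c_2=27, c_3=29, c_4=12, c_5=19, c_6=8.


chi = sum_k (-1)^k c_k.
= (-1)^0*9 + (-1)^1*9 + (-1)^2*27 + (-1)^3*29 + (-1)^4*12 + (-1)^5*19 + (-1)^6*8
= (9) + (-9) + (27) + (-29) + (12) + (-19) + (8)
= -1

-1


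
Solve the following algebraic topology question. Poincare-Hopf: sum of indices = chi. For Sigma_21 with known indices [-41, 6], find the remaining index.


Poincare-Hopf: sum of indices = chi(M).
chi(Sigma_21) = 2 - 2*21 = -40.
Sum of known indices = -35.
x = chi - (sum known) = -40 - (-35) = -5

-5


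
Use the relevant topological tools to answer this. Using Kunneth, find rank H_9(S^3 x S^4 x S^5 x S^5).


Each S^d has Poincare polynomial 1 + t^d.
The product S^3 x S^4 x S^5 x S^5 has Poincare polynomial prod(1+t^d_i).
Expanding: b_0=1, b_3=1, b_4=1, b_5=2, b_7=1, b_8=2, b_9=2, b_10=1, b_12=2, b_13=1, b_14=1, b_17=1.
b_9 = 2

2


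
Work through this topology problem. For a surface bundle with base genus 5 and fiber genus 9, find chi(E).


For a fiber bundle F -> E -> B (with CW structure): chi(E) = chi(B) * chi(F).
chi(Sigma_5) = -8, chi(Sigma_9) = -16.
chi(E) = (-8) * (-16) = 128

128


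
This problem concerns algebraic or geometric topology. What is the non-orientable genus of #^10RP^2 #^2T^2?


Since a >= 1, the sum is non-orientable; each T^2 can be replaced by RP^2 # RP^2 (since T^2#RP^2 = 3RP^2).
Total crosscaps k = 10 + 2*2 = 14.
Check via chi: chi = 10*1 + 2*0 - (10+2-1)*2 = -12 = 2 - k = -12. Consistent.

14


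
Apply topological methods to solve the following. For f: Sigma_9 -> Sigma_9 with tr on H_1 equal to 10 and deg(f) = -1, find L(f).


L(f) = tr(f_0*) - tr(f_1*) + tr(f_2*).
= 1 - (10) + (-1)
= -10

-10


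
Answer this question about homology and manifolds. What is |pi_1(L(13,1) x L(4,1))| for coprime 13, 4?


pi_1(X x Y) = pi_1(X) x pi_1(Y).
pi_1(L(13,1)) = Z/13, pi_1(L(4,1)) = Z/4.
|Z/13 x Z/4| = 13 * 4 = 52

52


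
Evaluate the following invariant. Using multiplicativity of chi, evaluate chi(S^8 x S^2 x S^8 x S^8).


chi is multiplicative: chi(X x Y) = chi(X) chi(Y).
Each even-dim sphere has chi = 2. There are 4 factors.
chi = 2^4 = 16

16


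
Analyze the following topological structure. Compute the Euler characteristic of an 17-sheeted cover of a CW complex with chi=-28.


For a finite covering: chi(E) = (number of sheets) * chi(B).
chi(E) = 17 * (-28) = -476

-476


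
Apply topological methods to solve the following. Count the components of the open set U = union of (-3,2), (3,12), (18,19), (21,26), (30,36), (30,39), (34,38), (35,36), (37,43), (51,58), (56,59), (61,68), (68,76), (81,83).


Sort and merge overlapping open intervals.
Merged: (-3,2), (3,12), (18,19), (21,26), (30,43), (51,59), (61,68), (68,76), (81,83).
Number of components = 9

9


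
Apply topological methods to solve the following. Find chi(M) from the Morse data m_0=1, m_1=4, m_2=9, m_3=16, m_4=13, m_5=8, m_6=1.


Morse theory: chi(M) = sum_k (-1)^k m_k where m_k = #(index-k critical points).
= (1) + (-4) + (9) + (-16) + (13) + (-8) + (1) = -4

-4


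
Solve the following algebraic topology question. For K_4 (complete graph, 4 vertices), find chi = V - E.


K_4: V = 4, E = C(4,2) = 6.
chi = V - E = 4 - 6 = -2

-2


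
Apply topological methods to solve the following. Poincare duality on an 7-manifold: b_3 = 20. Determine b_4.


Poincare duality for closed orientable n-manifolds: b_k = b_{n-k}.
Here n = 7, so b_4 = b_3 = 20

20


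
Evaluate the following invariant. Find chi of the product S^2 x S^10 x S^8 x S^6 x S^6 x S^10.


chi is multiplicative: chi(X x Y) = chi(X) chi(Y).
Each even-dim sphere has chi = 2. There are 6 factors.
chi = 2^6 = 64

64


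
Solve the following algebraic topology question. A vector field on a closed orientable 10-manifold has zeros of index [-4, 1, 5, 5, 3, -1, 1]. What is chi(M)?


Poincare-Hopf: chi(M) = sum of indices of zeros.
chi = (-4) + (1) + (5) + (5) + (3) + (-1) + (1) = 10

10


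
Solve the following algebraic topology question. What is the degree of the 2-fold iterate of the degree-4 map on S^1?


deg(f) = 4. Degree is multiplicative: deg(f^2) = (deg f)^2.
deg(f^2) = (4)^2 = 16

16


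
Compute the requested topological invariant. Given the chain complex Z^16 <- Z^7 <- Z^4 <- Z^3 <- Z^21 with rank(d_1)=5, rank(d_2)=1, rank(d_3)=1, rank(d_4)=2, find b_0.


rank H_k = rank(ker d_k) - rank(im d_{k+1}).
rank(ker d_0) = rank(C_0) - rank(d_0) = 16 - 0 = 16.
rank(im d_{0+1}) = 5.
rank H_0 = 16 - 5 = 11

11


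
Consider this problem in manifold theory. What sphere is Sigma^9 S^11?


Each suspension raises dimension by 1: Sigma S^n = S^{n+1}.
Sigma^9 S^11 = S^{11+9} = S^20

20


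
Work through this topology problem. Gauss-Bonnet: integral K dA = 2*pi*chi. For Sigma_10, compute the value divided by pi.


Gauss-Bonnet: integral K dA = 2*pi*chi(M).
chi(Sigma_10) = 2 - 2*10 = -18.
(integral K dA)/pi = 2*chi = 2*(-18) = -36

-36


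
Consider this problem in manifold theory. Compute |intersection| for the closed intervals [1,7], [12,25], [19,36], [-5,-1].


Intersection = [max(a_i), min(b_i)] = [19, -1].
Since 19 > -1, the intersection is empty.
Length = 0

0


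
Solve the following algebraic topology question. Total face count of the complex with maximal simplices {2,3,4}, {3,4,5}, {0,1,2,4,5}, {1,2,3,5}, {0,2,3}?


Each maximal simplex on m vertices has 2^m - 1 nonempty faces.
Take the union (dedupe shared faces).
Total distinct faces = 44

44


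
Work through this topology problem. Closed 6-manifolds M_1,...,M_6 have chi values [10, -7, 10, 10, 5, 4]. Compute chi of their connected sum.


For n-manifolds: chi(A#B) = chi(A) + chi(B) - chi(S^6).
chi(S^6) = 1 + (-1)^6 = 2.
chi(#) = (sum chi_i) - (6-1)*chi(S^6) = 32 - 5*2 = 22

22


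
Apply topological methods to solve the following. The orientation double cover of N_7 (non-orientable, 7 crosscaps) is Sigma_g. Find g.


chi(N_7) = 2 - 7 = -5.
Double cover: chi(Sigma_g) = 2 * chi(N_7) = 2*(-5) = -10.
2 - 2g = -10, so g = (2 - (-10))/2 = 12/2 = 6

6


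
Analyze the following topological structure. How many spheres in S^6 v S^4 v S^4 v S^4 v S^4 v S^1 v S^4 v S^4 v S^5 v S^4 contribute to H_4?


For a wedge of spheres, H_k (k>0) is free on one generator per sphere of dimension k.
Spheres of dimension 4: count = 7.
b_4 = 7

7


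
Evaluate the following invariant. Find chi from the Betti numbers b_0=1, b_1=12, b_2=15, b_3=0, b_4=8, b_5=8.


chi = sum_k (-1)^k b_k.
= (1) + (-12) + (15) + (0) + (8) + (-8)
= 4

4


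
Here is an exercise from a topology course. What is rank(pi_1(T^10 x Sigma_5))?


pi_1(A x B) = pi_1(A) x pi_1(B); rank of abelianization = b_1.
b_1(T^10) = 10, b_1(Sigma_5) = 2*5 = 10.
b_1(product) = 10 + 10 = 20

20


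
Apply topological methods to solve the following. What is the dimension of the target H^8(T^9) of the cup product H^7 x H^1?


Cup product: H^p x H^q -> H^{p+q}; here p+q = 7+1 = 8.
rank H^k(T^n) = C(n,k).
C(9,8) = 9

9


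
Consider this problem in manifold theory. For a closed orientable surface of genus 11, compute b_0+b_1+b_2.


For Sigma_11: b_0 = 1, b_1 = 2g = 22, b_2 = 1.
Total = 1 + 22 + 1 = 24

24


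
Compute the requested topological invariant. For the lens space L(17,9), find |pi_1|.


pi_1(L(p,q)) = Z/pZ for any q coprime to p.
|pi_1(L(17,9))| = 17

17


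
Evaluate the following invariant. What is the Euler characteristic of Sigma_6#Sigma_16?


chi(Sigma_6) = 2 - 2*6 = -10
chi(Sigma_16) = 2 - 2*16 = -30
For surfaces: chi(A#B) = chi(A) + chi(B) - 2.
chi = -10 + -30 - 2 = -42

-42


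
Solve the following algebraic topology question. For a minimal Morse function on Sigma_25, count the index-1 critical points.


A perfect Morse function has m_k = b_k.
For Sigma_25: b_0=1, b_1=2g=50, b_2=1.
Saddles m_1 = 2g = 50

50


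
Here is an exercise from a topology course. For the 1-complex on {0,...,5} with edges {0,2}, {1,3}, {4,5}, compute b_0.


Run DFS/union-find over 6 vertices.
V = 6, E = 3.
Number of components = 3

3


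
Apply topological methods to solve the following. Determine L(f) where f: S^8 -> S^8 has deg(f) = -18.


On S^8: L(f) = tr(f_0*) + (-1)^8 tr(f_8*) = 1 + (-1)^8 * deg(f).
L(f) = 1 + (-1)^8 * -18 = 1 + -18 = -17

-17


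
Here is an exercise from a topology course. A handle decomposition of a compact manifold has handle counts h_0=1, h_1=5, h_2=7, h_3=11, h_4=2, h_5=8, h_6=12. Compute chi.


Handles of index k contribute (-1)^k to chi (same as CW cells).
chi = (1) + (-5) + (7) + (-11) + (2) + (-8) + (12) = -2

-2


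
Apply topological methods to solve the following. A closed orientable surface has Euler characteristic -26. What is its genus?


chi = 2 - 2g for closed orientable surfaces.
-26 = 2 - 2g
2g = 2 - (-26) = 28
g = 14

14


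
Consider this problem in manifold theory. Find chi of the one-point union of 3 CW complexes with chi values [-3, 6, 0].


chi(A v B) = chi(A) + chi(B) - 1 (one point identified).
For 3 spaces: chi = (sum chi_i) - (3 - 1).
sum = 3; chi = 3 - 2 = 1

1


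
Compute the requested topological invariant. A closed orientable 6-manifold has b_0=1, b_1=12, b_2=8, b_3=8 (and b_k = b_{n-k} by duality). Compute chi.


By Poincare duality b_k = b_{6-k}, so full Betti numbers: b_0=1, b_1=12, b_2=8, b_3=8, b_4=8, b_5=12, b_6=1.
chi = sum (-1)^k b_k = -14

-14


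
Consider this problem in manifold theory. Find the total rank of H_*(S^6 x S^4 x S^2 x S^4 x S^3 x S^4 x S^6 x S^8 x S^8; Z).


Total Betti number is multiplicative under products.
Each S^d (d>=1) has total Betti number 2.
There are 9 sphere factors.
Total = 2^9 = 512

512


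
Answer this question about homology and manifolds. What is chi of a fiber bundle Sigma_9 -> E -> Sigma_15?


For a fiber bundle F -> E -> B (with CW structure): chi(E) = chi(B) * chi(F).
chi(Sigma_15) = -28, chi(Sigma_9) = -16.
chi(E) = (-28) * (-16) = 448

448


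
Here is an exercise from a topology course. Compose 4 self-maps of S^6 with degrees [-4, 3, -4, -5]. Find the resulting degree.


Degree is multiplicative: deg(composition) = product of degrees.
= (-4) * (3) * (-4) * (-5) = -240

-240


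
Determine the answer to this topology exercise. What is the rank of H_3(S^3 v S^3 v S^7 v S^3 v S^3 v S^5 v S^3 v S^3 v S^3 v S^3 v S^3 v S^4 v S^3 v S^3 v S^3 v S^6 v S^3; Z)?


For a wedge of spheres, H_k (k>0) is free on one generator per sphere of dimension k.
Spheres of dimension 3: count = 13.
b_3 = 13

13


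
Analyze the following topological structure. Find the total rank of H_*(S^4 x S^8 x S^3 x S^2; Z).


Total Betti number is multiplicative under products.
Each S^d (d>=1) has total Betti number 2.
There are 4 sphere factors.
Total = 2^4 = 16

16


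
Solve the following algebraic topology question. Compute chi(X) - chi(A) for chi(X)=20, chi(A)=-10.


Relative Euler characteristic: chi(X, A) = chi(X) - chi(A).
= 20 - (-10) = 30

30


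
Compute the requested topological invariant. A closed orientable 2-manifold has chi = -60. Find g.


chi = 2 - 2g for closed orientable surfaces.
-60 = 2 - 2g
2g = 2 - (-60) = 62
g = 31

31


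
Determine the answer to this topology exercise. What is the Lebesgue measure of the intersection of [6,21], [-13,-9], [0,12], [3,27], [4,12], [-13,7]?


Intersection = [max(a_i), min(b_i)] = [6, -9].
Since 6 > -9, the intersection is empty.
Length = 0

0


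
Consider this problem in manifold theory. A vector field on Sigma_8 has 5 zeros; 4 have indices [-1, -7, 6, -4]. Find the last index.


Poincare-Hopf: sum of indices = chi(M).
chi(Sigma_8) = 2 - 2*8 = -14.
Sum of known indices = -6.
x = chi - (sum known) = -14 - (-6) = -8

-8


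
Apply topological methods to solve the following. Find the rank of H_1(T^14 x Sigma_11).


pi_1(A x B) = pi_1(A) x pi_1(B); rank of abelianization = b_1.
b_1(T^14) = 14, b_1(Sigma_11) = 2*11 = 22.
b_1(product) = 14 + 22 = 36

36


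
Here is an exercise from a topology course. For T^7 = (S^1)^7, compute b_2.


By the Kunneth formula, b_k(T^n) = C(n,k).
b_2(T^7) = C(7,2).
C(7,2) = 7!/(2!*5!) = 21

21


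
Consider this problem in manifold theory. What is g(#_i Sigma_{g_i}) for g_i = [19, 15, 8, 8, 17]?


Genus is additive under connected sum of orientable surfaces.
g = 19 + 15 + 8 + 8 + 17 = 67

67


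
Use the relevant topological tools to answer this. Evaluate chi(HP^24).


HP^24 has one cell in each dimension 0, 4, ..., 4*24 (24+1 cells, all even-dim).
chi = 24 + 1 = 25

25


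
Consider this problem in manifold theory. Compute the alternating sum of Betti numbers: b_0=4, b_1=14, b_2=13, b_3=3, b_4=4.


chi = sum_k (-1)^k b_k.
= (4) + (-14) + (13) + (-3) + (4)
= 4

4


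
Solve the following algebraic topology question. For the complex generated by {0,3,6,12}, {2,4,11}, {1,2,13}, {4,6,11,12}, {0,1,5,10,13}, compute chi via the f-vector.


Enumerate all faces; f-vector: f_0=11, f_1=25, f_2=20, f_3=7, f_4=1.
chi = sum (-1)^k f_k = 0

0


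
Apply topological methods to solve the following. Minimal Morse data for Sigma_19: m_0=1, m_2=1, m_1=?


A perfect Morse function has m_k = b_k.
For Sigma_19: b_0=1, b_1=2g=38, b_2=1.
Saddles m_1 = 2g = 38

38


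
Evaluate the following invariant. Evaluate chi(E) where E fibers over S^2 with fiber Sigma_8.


chi(S^2) = 2 (n even), chi(Sigma_8) = 2 - 2*8 = -14.
chi(E) = 2 * (-14) = -28

-28


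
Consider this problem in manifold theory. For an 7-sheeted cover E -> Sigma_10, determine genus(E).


For an n-sheeted cover: chi(E) = n * chi(B).
chi(Sigma_10) = 2 - 2*10 = -18.
chi(E) = 7 * (-18) = -126.
genus(E) = (2 - chi(E))/2 = (2 - (-126))/2 = 128/2 = 64

64


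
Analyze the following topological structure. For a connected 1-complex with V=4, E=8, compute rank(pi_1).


For a connected graph: rank(pi_1) = b_1 = E - V + 1 = 1 - chi.
chi = V - E = 4 - 8 = -4.
rank = 1 - (-4) = 8 - 4 + 1 = 5

5


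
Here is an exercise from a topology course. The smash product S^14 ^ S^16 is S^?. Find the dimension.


S^m ^ S^n = S^{m+n}.
k = 14 + 16 = 30

30


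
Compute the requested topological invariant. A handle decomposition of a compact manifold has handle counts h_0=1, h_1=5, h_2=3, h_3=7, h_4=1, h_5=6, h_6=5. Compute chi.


Handles of index k contribute (-1)^k to chi (same as CW cells).
chi = (1) + (-5) + (3) + (-7) + (1) + (-6) + (5) = -8

-8


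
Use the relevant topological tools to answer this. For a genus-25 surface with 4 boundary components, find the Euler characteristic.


For a compact orientable surface with genus g and b boundary components: chi = 2 - 2g - b.
chi = 2 - 2*25 - 4 = 2 - 50 - 4 = -52

-52


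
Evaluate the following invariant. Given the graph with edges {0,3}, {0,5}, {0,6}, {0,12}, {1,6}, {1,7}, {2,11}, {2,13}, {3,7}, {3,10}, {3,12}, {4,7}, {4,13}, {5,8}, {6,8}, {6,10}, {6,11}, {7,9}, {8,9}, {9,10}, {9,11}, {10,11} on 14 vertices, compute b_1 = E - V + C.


b_1 = E - V + (number of components).
E = 22, V = 14, components = 1.
b_1 = 22 - 14 + 1 = 9

9


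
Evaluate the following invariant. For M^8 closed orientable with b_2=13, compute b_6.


Poincare duality for closed orientable n-manifolds: b_k = b_{n-k}.
Here n = 8, so b_6 = b_2 = 13

13


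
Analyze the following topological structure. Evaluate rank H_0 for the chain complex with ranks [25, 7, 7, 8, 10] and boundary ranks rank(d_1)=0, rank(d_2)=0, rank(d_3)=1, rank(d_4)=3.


rank H_k = rank(ker d_k) - rank(im d_{k+1}).
rank(ker d_0) = rank(C_0) - rank(d_0) = 25 - 0 = 25.
rank(im d_{0+1}) = 0.
rank H_0 = 25 - 0 = 25

25


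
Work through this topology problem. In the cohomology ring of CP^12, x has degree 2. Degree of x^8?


|x| = 2 in H^*(CP^n).
|x^8| = 8 * |x| = 8 * 2 = 16

16


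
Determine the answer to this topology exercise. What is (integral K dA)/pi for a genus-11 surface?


Gauss-Bonnet: integral K dA = 2*pi*chi(M).
chi(Sigma_11) = 2 - 2*11 = -20.
(integral K dA)/pi = 2*chi = 2*(-20) = -40

-40


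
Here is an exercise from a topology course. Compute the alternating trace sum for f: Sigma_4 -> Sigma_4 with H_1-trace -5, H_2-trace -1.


L(f) = tr(f_0*) - tr(f_1*) + tr(f_2*).
= 1 - (-5) + (-1)
= 5

5


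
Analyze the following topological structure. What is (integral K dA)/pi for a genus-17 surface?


Gauss-Bonnet: integral K dA = 2*pi*chi(M).
chi(Sigma_17) = 2 - 2*17 = -32.
(integral K dA)/pi = 2*chi = 2*(-32) = -64

-64


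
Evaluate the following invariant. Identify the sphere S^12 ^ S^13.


S^m ^ S^n = S^{m+n}.
k = 12 + 13 = 25

25


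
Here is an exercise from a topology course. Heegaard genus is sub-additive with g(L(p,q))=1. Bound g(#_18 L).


Heegaard genus satisfies g(A#B) <= g(A) + g(B).
Each lens space has g = 1.
Upper bound: 18 * 1 = 18

18


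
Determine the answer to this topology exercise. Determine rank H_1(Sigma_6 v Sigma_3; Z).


For a wedge: H_1(A v B) = H_1(A) + H_1(B).
b_1(Sigma_6) = 12, b_1(Sigma_3) = 6.
b_1 = 12 + 6 = 18

18


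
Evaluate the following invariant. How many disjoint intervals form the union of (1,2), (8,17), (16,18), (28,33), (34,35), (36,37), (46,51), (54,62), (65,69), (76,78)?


Sort and merge overlapping open intervals.
Merged: (1,2), (8,18), (28,33), (34,35), (36,37), (46,51), (54,62), (65,69), (76,78).
Number of components = 9

9


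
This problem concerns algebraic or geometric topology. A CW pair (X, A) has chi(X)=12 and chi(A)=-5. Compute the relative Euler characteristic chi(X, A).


Relative Euler characteristic: chi(X, A) = chi(X) - chi(A).
= 12 - (-5) = 17

17


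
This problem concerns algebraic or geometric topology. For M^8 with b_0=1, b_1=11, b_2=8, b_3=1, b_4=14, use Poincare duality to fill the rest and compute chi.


By Poincare duality b_k = b_{8-k}, so full Betti numbers: b_0=1, b_1=11, b_2=8, b_3=1, b_4=14, b_5=1, b_6=8, b_7=11, b_8=1.
chi = sum (-1)^k b_k = 8

8


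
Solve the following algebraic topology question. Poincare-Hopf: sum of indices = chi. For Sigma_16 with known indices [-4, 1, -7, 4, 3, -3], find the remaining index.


Poincare-Hopf: sum of indices = chi(M).
chi(Sigma_16) = 2 - 2*16 = -30.
Sum of known indices = -6.
x = chi - (sum known) = -30 - (-6) = -24

-24


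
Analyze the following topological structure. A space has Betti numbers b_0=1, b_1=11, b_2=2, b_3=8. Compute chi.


chi = sum_k (-1)^k b_k.
= (1) + (-11) + (2) + (-8)
= -16

-16


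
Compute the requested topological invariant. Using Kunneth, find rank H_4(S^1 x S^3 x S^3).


Each S^d has Poincare polynomial 1 + t^d.
The product S^1 x S^3 x S^3 has Poincare polynomial prod(1+t^d_i).
Expanding: b_0=1, b_1=1, b_3=2, b_4=2, b_6=1, b_7=1.
b_4 = 2

2


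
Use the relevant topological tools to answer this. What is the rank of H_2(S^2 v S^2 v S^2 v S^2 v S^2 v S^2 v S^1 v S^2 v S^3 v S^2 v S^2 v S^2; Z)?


For a wedge of spheres, H_k (k>0) is free on one generator per sphere of dimension k.
Spheres of dimension 2: count = 10.
b_2 = 10

10


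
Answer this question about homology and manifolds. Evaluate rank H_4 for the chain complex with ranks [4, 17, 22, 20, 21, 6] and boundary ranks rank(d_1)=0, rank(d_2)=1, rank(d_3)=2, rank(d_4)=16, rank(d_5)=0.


rank H_k = rank(ker d_k) - rank(im d_{k+1}).
rank(ker d_4) = rank(C_4) - rank(d_4) = 21 - 16 = 5.
rank(im d_{4+1}) = 0.
rank H_4 = 5 - 0 = 5

5


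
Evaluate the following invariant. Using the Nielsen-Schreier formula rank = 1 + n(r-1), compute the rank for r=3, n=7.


Nielsen-Schreier: an index-n subgroup of F_r is free of rank 1 + n(r-1).
Equivalently: chi(cover) = n*chi(base); chi(vee_r S^1) = 1 - 3 = -2.
chi(E) = 7*(-2) = -14; rank = 1 - chi(E) = 1 - (-14) = 15.
rank = 1 + 7*(3-1) = 1 + 14 = 15

15


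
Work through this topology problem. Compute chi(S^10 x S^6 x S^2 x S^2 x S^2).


chi is multiplicative: chi(X x Y) = chi(X) chi(Y).
Each even-dim sphere has chi = 2. There are 5 factors.
chi = 2^5 = 32

32


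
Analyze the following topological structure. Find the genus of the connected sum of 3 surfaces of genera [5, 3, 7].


Genus is additive under connected sum of orientable surfaces.
g = 5 + 3 + 7 = 15

15


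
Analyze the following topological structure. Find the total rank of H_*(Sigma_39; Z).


For Sigma_39: b_0 = 1, b_1 = 2g = 78, b_2 = 1.
Total = 1 + 78 + 1 = 80

80


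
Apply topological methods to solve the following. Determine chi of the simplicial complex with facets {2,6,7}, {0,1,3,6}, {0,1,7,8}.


Enumerate all faces; f-vector: f_0=7, f_1=14, f_2=9, f_3=2.
chi = sum (-1)^k f_k = 0

0


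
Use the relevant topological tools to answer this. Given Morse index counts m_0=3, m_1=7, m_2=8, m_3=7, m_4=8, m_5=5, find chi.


Morse theory: chi(M) = sum_k (-1)^k m_k where m_k = #(index-k critical points).
= (3) + (-7) + (8) + (-7) + (8) + (-5) = 0

0


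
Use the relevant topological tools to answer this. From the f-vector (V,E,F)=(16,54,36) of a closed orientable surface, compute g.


chi = V - E + F = 16 - 54 + 36 = -2
For orientable closed surface: chi = 2 - 2g, so g = (2 - chi)/2.
g = (2 - (-2)) / 2 = 4 / 2 = 2

2


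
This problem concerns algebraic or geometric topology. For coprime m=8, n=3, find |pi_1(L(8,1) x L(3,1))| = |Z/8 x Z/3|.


pi_1(X x Y) = pi_1(X) x pi_1(Y).
pi_1(L(8,1)) = Z/8, pi_1(L(3,1)) = Z/3.
|Z/8 x Z/3| = 8 * 3 = 24

24


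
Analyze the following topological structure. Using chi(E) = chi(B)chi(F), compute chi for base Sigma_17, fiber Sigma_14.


For a fiber bundle F -> E -> B (with CW structure): chi(E) = chi(B) * chi(F).
chi(Sigma_17) = -32, chi(Sigma_14) = -26.
chi(E) = (-32) * (-26) = 832

832


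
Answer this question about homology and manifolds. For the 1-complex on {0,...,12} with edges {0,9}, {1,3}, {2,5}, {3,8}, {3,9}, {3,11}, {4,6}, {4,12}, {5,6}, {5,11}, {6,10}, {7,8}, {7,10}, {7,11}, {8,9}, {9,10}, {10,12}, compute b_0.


Run DFS/union-find over 13 vertices.
V = 13, E = 17.
Number of components = 1

1


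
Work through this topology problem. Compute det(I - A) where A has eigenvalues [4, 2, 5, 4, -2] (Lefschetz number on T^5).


For a torus self-map: L(f) = det(I - A) where A acts on H_1.
L(f) = (1-4) * (1-2) * (1-5) * (1-4) * (1--2) = -3 * -1 * -4 * -3 * 3 = 108

108


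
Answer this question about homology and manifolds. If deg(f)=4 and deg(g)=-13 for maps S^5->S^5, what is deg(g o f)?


Degree is multiplicative under composition: deg(g o f) = deg(g) * deg(f).
= -13 * 4 = -52

-52


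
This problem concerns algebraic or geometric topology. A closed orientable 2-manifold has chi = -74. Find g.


chi = 2 - 2g for closed orientable surfaces.
-74 = 2 - 2g
2g = 2 - (-74) = 76
g = 38

38


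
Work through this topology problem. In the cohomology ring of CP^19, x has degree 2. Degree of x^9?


|x| = 2 in H^*(CP^n).
|x^9| = 9 * |x| = 9 * 2 = 18

18


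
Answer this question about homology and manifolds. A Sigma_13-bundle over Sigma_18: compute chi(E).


For a fiber bundle F -> E -> B (with CW structure): chi(E) = chi(B) * chi(F).
chi(Sigma_18) = -34, chi(Sigma_13) = -24.
chi(E) = (-34) * (-24) = 816

816


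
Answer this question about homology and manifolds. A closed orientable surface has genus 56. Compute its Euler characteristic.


For a closed orientable surface of genus g: chi = 2 - 2g.
Here g = 56.
chi = 2 - 2*56 = 2 - 112 = -110

-110


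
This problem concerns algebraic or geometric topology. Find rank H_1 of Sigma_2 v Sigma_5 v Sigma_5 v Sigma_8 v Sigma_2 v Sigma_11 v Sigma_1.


For a wedge X v Y: reduced H_k(X v Y) = H_k(X) + H_k(Y).
Each Sigma_g contributes b_1 = 2g.
b_1 = 4 + 10 + 10 + 16 + 4 + 22 + 2 = 68

68


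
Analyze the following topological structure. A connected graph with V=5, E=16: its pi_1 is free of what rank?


For a connected graph: rank(pi_1) = b_1 = E - V + 1 = 1 - chi.
chi = V - E = 5 - 16 = -11.
rank = 1 - (-11) = 16 - 5 + 1 = 12

12


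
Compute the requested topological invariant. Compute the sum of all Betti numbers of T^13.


b_k(T^13) = C(13,k), so the sum over k is sum_k C(13,k) = 2^13.
Total = 2^13 = 8192

8192


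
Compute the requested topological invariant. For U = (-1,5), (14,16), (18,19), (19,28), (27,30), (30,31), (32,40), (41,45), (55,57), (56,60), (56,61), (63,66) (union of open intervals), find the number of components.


Sort and merge overlapping open intervals.
Merged: (-1,5), (14,16), (18,19), (19,30), (30,31), (32,40), (41,45), (55,61), (63,66).
Number of components = 9

9


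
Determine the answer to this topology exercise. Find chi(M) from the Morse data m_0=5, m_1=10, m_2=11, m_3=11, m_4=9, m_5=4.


Morse theory: chi(M) = sum_k (-1)^k m_k where m_k = #(index-k critical points).
= (5) + (-10) + (11) + (-11) + (9) + (-4) = 0

0


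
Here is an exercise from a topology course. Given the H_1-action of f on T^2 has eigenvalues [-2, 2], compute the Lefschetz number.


For a torus self-map: L(f) = det(I - A) where A acts on H_1.
L(f) = (1--2) * (1-2) = 3 * -1 = -3

-3


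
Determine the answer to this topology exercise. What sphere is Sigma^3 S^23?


Each suspension raises dimension by 1: Sigma S^n = S^{n+1}.
Sigma^3 S^23 = S^{23+3} = S^26

26


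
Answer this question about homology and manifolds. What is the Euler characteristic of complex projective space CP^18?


CP^18 has one cell in each even dimension 0, 2, ..., 2*18 (18+1 cells total).
All cells are even-dimensional, so chi = number of cells.
chi = 18 + 1 = 19

19


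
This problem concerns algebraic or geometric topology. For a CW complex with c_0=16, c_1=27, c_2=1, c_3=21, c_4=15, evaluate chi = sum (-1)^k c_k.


chi = sum_k (-1)^k c_k.
= (-1)^0*16 + (-1)^1*27 + (-1)^2*1 + (-1)^3*21 + (-1)^4*15
= (16) + (-27) + (1) + (-21) + (15)
= -16

-16


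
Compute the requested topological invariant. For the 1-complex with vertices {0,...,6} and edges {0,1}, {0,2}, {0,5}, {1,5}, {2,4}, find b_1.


b_1 = E - V + (number of components).
E = 5, V = 7, components = 3.
b_1 = 5 - 7 + 3 = 1

1


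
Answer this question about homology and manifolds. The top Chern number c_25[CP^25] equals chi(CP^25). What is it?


For any closed oriented manifold, <e(TM),[M]> = chi(M).
chi(CP^25) = 25+1 = 26

26


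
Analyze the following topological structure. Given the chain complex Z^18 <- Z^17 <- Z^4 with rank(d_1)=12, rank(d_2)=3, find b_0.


rank H_k = rank(ker d_k) - rank(im d_{k+1}).
rank(ker d_0) = rank(C_0) - rank(d_0) = 18 - 0 = 18.
rank(im d_{0+1}) = 12.
rank H_0 = 18 - 12 = 6

6


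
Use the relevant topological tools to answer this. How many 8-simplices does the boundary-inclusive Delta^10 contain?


Delta^10 has 10+1 vertices. A 8-face is a choice of 8+1 vertices.
f_8 = C(10+1, 8+1) = C(11,9) = 55

55


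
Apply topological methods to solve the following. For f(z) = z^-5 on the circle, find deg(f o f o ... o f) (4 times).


deg(f) = -5. Degree is multiplicative: deg(f^4) = (deg f)^4.
deg(f^4) = (-5)^4 = 625

625


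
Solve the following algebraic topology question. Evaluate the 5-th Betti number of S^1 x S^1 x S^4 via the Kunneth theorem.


Each S^d has Poincare polynomial 1 + t^d.
The product S^1 x S^1 x S^4 has Poincare polynomial prod(1+t^d_i).
Expanding: b_0=1, b_1=2, b_2=1, b_4=1, b_5=2, b_6=1.
b_5 = 2

2


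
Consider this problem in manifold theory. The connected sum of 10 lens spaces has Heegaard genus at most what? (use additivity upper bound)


Heegaard genus satisfies g(A#B) <= g(A) + g(B).
Each lens space has g = 1.
Upper bound: 10 * 1 = 10

10


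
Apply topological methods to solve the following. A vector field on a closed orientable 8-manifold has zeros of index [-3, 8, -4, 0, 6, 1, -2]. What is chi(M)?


Poincare-Hopf: chi(M) = sum of indices of zeros.
chi = (-3) + (8) + (-4) + (0) + (6) + (1) + (-2) = 6

6


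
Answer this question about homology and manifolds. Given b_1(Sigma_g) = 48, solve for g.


For a closed orientable surface: b_1 = 2g.
48 = 2g
g = 48 / 2 = 24

24


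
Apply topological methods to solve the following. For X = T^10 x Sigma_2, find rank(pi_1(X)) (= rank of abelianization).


pi_1(A x B) = pi_1(A) x pi_1(B); rank of abelianization = b_1.
b_1(T^10) = 10, b_1(Sigma_2) = 2*2 = 4.
b_1(product) = 10 + 4 = 14

14


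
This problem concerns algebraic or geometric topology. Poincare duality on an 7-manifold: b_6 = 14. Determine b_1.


Poincare duality for closed orientable n-manifolds: b_k = b_{n-k}.
Here n = 7, so b_1 = b_6 = 14

14


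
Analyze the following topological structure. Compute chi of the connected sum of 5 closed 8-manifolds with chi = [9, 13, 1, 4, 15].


For n-manifolds: chi(A#B) = chi(A) + chi(B) - chi(S^8).
chi(S^8) = 1 + (-1)^8 = 2.
chi(#) = (sum chi_i) - (5-1)*chi(S^8) = 42 - 4*2 = 34

34


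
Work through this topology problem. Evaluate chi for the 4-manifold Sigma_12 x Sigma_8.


chi(Sigma_12) = 2 - 2*12 = -22
chi(Sigma_8) = 2 - 2*8 = -14
chi(product) = (-22) * (-14) = 308

308


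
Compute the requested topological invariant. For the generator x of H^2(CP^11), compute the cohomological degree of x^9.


|x| = 2 in H^*(CP^n).
|x^9| = 9 * |x| = 9 * 2 = 18

18


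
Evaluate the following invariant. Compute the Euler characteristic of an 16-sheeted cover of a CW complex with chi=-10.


For a finite covering: chi(E) = (number of sheets) * chi(B).
chi(E) = 16 * (-10) = -160

-160


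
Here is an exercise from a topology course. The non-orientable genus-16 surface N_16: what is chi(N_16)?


For a non-orientable closed surface with k crosscaps: chi = 2 - k.
Here k = 16.
chi = 2 - 16 = -14

-14


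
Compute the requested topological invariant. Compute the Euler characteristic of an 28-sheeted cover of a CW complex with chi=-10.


For a finite covering: chi(E) = (number of sheets) * chi(B).
chi(E) = 28 * (-10) = -280

-280


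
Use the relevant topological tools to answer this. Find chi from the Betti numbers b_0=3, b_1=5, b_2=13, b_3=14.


chi = sum_k (-1)^k b_k.
= (3) + (-5) + (13) + (-14)
= -3

-3


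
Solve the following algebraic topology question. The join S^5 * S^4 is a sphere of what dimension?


Join of spheres: S^m * S^n = S^{m+n+1}.
dim = 5 + 4 + 1 = 10

10


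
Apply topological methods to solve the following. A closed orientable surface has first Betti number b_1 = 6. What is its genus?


For a closed orientable surface: b_1 = 2g.
6 = 2g
g = 6 / 2 = 3

3


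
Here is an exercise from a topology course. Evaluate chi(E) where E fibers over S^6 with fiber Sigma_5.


chi(S^6) = 2 (n even), chi(Sigma_5) = 2 - 2*5 = -8.
chi(E) = 2 * (-8) = -16

-16


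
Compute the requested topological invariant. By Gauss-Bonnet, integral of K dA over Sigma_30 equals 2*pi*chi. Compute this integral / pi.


Gauss-Bonnet: integral K dA = 2*pi*chi(M).
chi(Sigma_30) = 2 - 2*30 = -58.
(integral K dA)/pi = 2*chi = 2*(-58) = -116

-116


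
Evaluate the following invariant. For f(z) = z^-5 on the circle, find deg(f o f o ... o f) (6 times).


deg(f) = -5. Degree is multiplicative: deg(f^6) = (deg f)^6.
deg(f^6) = (-5)^6 = 15625

15625


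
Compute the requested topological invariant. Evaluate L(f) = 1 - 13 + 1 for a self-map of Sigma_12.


L(f) = tr(f_0*) - tr(f_1*) + tr(f_2*).
= 1 - (13) + (1)
= -11

-11


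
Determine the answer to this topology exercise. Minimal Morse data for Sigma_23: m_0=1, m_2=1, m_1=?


A perfect Morse function has m_k = b_k.
For Sigma_23: b_0=1, b_1=2g=46, b_2=1.
Saddles m_1 = 2g = 46

46


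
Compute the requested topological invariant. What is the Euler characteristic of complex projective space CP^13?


CP^13 has one cell in each even dimension 0, 2, ..., 2*13 (13+1 cells total).
All cells are even-dimensional, so chi = number of cells.
chi = 13 + 1 = 14

14


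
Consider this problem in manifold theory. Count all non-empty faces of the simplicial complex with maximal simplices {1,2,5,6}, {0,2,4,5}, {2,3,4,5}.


Each maximal simplex on m vertices has 2^m - 1 nonempty faces.
Take the union (dedupe shared faces).
Total distinct faces = 35

35


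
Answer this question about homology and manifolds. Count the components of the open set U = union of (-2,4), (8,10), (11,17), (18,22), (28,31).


Sort and merge overlapping open intervals.
Merged: (-2,4), (8,10), (11,17), (18,22), (28,31).
Number of components = 5

5


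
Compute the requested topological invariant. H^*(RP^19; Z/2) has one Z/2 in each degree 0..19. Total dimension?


H^k(RP^19; Z/2) = Z/2 for each 0 <= k <= 19.
Total dimension = 19 + 1 = 20

20


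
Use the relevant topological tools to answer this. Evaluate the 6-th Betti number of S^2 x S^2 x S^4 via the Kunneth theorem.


Each S^d has Poincare polynomial 1 + t^d.
The product S^2 x S^2 x S^4 has Poincare polynomial prod(1+t^d_i).
Expanding: b_0=1, b_2=2, b_4=2, b_6=2, b_8=1.
b_6 = 2

2


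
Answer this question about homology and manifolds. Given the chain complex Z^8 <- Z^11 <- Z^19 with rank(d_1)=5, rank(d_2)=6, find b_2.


rank H_k = rank(ker d_k) - rank(im d_{k+1}).
rank(ker d_2) = rank(C_2) - rank(d_2) = 19 - 6 = 13.
rank(im d_{2+1}) = 0.
rank H_2 = 13 - 0 = 13

13


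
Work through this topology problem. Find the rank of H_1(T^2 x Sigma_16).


pi_1(A x B) = pi_1(A) x pi_1(B); rank of abelianization = b_1.
b_1(T^2) = 2, b_1(Sigma_16) = 2*16 = 32.
b_1(product) = 2 + 32 = 34

34


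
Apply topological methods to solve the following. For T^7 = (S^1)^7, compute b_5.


By the Kunneth formula, b_k(T^n) = C(n,k).
b_5(T^7) = C(7,5).
C(7,5) = 7!/(5!*2!) = 21

21


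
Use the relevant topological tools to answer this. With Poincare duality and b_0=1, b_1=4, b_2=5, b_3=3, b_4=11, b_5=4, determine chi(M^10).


By Poincare duality b_k = b_{10-k}, so full Betti numbers: b_0=1, b_1=4, b_2=5, b_3=3, b_4=11, b_5=4, b_6=11, b_7=3, b_8=5, b_9=4, b_10=1.
chi = sum (-1)^k b_k = 16

16


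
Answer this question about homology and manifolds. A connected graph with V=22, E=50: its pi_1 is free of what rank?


For a connected graph: rank(pi_1) = b_1 = E - V + 1 = 1 - chi.
chi = V - E = 22 - 50 = -28.
rank = 1 - (-28) = 50 - 22 + 1 = 29

29


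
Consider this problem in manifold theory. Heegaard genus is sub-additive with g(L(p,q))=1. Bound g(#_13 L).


Heegaard genus satisfies g(A#B) <= g(A) + g(B).
Each lens space has g = 1.
Upper bound: 13 * 1 = 13

13


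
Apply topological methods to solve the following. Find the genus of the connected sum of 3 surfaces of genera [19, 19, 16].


Genus is additive under connected sum of orientable surfaces.
g = 19 + 19 + 16 = 54

54


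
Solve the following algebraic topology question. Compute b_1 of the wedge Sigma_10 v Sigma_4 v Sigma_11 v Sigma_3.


For a wedge X v Y: reduced H_k(X v Y) = H_k(X) + H_k(Y).
Each Sigma_g contributes b_1 = 2g.
b_1 = 20 + 8 + 22 + 6 = 56

56


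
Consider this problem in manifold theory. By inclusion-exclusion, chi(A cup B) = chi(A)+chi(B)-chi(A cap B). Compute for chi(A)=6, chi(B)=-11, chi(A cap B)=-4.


chi(A cup B) = chi(A) + chi(B) - chi(A cap B)
= 6 + (-11) - (-4)
= -1

-1


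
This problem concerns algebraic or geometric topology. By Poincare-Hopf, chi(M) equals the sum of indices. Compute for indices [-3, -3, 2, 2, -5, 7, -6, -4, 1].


Poincare-Hopf: chi(M) = sum of indices of zeros.
chi = (-3) + (-3) + (2) + (2) + (-5) + (7) + (-6) + (-4) + (1) = -9

-9


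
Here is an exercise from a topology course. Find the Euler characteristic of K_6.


K_6: V = 6, E = C(6,2) = 15.
chi = V - E = 6 - 15 = -9

-9


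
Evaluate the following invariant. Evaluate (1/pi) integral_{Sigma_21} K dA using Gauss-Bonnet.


Gauss-Bonnet: integral K dA = 2*pi*chi(M).
chi(Sigma_21) = 2 - 2*21 = -40.
(integral K dA)/pi = 2*chi = 2*(-40) = -80

-80


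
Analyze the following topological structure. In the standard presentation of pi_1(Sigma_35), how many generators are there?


Standard presentation: pi_1(Sigma_g) = <a_1,b_1,...,a_g,b_g | [a_1,b_1]...[a_g,b_g] = 1>.
Number of generators = 2g = 2*35 = 70

70
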